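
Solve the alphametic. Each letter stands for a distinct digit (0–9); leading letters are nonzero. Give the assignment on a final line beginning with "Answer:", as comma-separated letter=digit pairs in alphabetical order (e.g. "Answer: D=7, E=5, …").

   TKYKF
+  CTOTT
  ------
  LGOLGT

Step 1. [L] adding two 5-digit numbers gives at most 5+1 digits, and here it does — L is that final carry and must be 1 ⇒ L=1.
Step 2. [col 1: F + T ≡ T (mod 10)] in column 1 we have F+T≡T with carry-in 0; given nothing yet and digits 1 already taken and all letters distinct, that pins F to 0. So F=0.
Step 3. [col 1: F + T ≡ T (mod 10)] no forcing yet in column 1 (carry-in 0); T=5 is free and consistent — try it. So T=5.
Step 4. [col 2: K + T ≡ G (mod 10)] no forcing yet in column 2 (carry-in 0); G=3 is free and consistent — try it, so G=3.
Step 5. [col 2: K + T ≡ G (mod 10)] from column 2 (T=5, G=3, carry-in 0, digits 0,1,3,5 already taken and all letters distinct): K must equal 8, so K=8.
Step 6. [col 3: Y + O ≡ L (mod 10)] Y=6 is one option consistent with column 3 (Y + O ≡ L (mod 10), carry-in 1) — take it ⇒ Y=6.
Step 7. [col 3: Y + O ≡ L (mod 10)] column 3: given Y=6, L=1, carry-in 1, and digits 0,1,3,5,6,8 already taken and all letters distinct, Y+O≡L (mod 10) forces O=4, so O=4.
Step 8. [col 5: T + C ≡ G (mod 10)] from column 5 (T=5, G=3, carry-in 1, digits 0,1,3,4,5,6,8 already taken and all letters distinct): C must equal 7 ⇒ C=7.

Answer: C=7, F=0, G=3, K=8, L=1, O=4, T=5, Y=6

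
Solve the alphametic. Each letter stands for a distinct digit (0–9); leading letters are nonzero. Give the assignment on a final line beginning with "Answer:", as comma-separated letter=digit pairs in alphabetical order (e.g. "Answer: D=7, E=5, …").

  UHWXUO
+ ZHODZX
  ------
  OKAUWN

Step 1. [col 1: O + X ≡ N (mod 10)] no forcing yet in column 1 (carry-in 0); O=7 is free and consistent — try it, so O=7.
Step 2. [col 1: O + X ≡ N (mod 10)] column 1 (O + X ≡ N (mod 10), carry-in 0) doesn't pin X yet; pick X=5 and continue, so X=5.
Step 3. [col 1: O + X ≡ N (mod 10)] in column 1 we have O+X≡N with carry-in 0; given O=7, X=5 and digits 5,7 already taken and all letters distinct, that pins N to 2, so N=2.
Step 4. [col 2: U + Z ≡ W (mod 10)] column 2 (U + Z ≡ W (mod 10), carry-in 1) doesn't pin U yet; pick U=4 and continue. So U=4.
Step 5. [col 2: U + Z ≡ W (mod 10)] several values work for Z in column 2 (U + Z ≡ W (mod 10), carry-in 1); try Z=3 ⇒ Z=3.
Step 6. [col 2: U + Z ≡ W (mod 10)] column 2 reads U+Z+carry(1)=W with U=4, Z=3; with digits 2,3,4,5,7 already taken and all letters distinct, the only value for W is 8, so W=8.
Step 7. [col 3: X + D ≡ U (mod 10)] from column 3 (X=5, U=4, carry-in 0, digits 2,3,4,5,7,8 already taken and all letters distinct): D must equal 9, so D=9.
Step 8. [col 4: W + O ≡ A (mod 10)] from column 4 (W=8, O=7, carry-in 1, digits 2,3,4,5,7,8,9 already taken and all letters distinct): A must equal 6 ⇒ A=6.
Step 9. [col 5: H + H ≡ K (mod 10)] in column 5 we have H+H≡K with carry-in 1; given nothing yet and digits 2,3,4,5,6,7,8,9 already taken and all letters distinct, that pins H to 0. So H=0.
Step 10. [col 5: H + H ≡ K (mod 10)] column 5: given H=0, carry-in 1, and digits 0,2,3,4,5,6,7,8,9 already taken and all letters distinct, H+H≡K (mod 10) forces K=1. So K=1.

Answer: A=6, D=9, H=0, K=1, N=2, O=7, U=4, W=8, X=5, Z=3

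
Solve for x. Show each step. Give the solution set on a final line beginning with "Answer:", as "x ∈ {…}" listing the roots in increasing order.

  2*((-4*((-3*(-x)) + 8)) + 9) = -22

Step 1. [2*((-4*((-3*(-x)) + 8)) + 9) = -22] LHS = 2·(…); ÷2 both sides, so div: (-4*((-3*(-x)) + 8)) + 9 = -11.
Step 2. [(-4*((-3*(-x)) + 8)) + 9 = -11] 9 comes off first (subtract 9) ⇒ sub: -4*((-3*(-x)) + 8) = -20.
Step 3. [-4*((-3*(-x)) + 8) = -20] -4·(inner) — divide through by -4. So div: (-3*(-x)) + 8 = 5.
Step 4. [(-3*(-x)) + 8 = 5] subtract 8: x sits inside (… + 8). So sub: -3*(-x) = -3.
Step 5. [-3*(-x) = -3] LHS = -3·(…); ÷-3 both sides ⇒ div: -x = 1.
Step 6. [-x = 1] flip signs both sides ⇒ neg: x = -1.

Answer: x ∈ {-1}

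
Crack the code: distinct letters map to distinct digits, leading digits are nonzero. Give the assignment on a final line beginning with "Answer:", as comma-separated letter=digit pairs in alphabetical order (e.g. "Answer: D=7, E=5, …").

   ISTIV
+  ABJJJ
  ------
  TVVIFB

Step 1. [col 1: V + J ≡ B (mod 10)] column 1 (V + J ≡ B (mod 10), carry-in 0) doesn't pin V yet; pick V=7 and continue, so V=7.
Step 2. [col 1: V + J ≡ B (mod 10)] no forcing yet in column 1 (carry-in 0); J=6 is free and consistent — try it, so J=6.
Step 3. [col 1: V + J ≡ B (mod 10)] column 1 reads V+J+carry(0)=B with V=7, J=6; with digits 6,7 already taken and all letters distinct, the only value for B is 3 ⇒ B=3.
Step 4. [col 2: I + J ≡ F (mod 10)] I=8 is one option consistent with column 2 (I + J ≡ F (mod 10), carry-in 1) — take it ⇒ I=8.
Step 5. [T] adding two 5-digit numbers gives at most 5+1 digits, and here it does — T is that final carry and must be 1 ⇒ T=1.
Step 6. [col 2: I + J ≡ F (mod 10)] from column 2 (I=8, J=6, carry-in 1, digits 1,3,6,7,8 already taken and all letters distinct): F must equal 5. So F=5.
Step 7. [col 4: S + B ≡ V (mod 10)] in column 4 we have S+B≡V with carry-in 0; given B=3, V=7 and digits 1,3,5,6,7,8 already taken and all letters distinct, that pins S to 4, so S=4.
Step 8. [col 5: I + A ≡ V (mod 10)] in column 5 we have I+A≡V with carry-in 0; given I=8, V=7 and digits 1,3,4,5,6,7,8 already taken and all letters distinct, that pins A to 9. So A=9.

Answer: A=9, B=3, F=5, I=8, J=6, S=4, T=1, V=7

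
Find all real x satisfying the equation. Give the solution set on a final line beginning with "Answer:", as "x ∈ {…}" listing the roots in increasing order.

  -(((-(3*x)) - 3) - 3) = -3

Step 1. [-(((-(3*x)) - 3) - 3) = -3] leading − — multiply by −1. So neg: ((-(3*x)) - 3) - 3 = 3.
Step 2. [((-(3*x)) - 3) - 3 = 3] peel the -3: add 3 from each side. So sub: (-(3*x)) - 3 = 6.
Step 3. [(-(3*x)) - 3 = 6] -3 is outermost — add 3 both sides. So sub: -(3*x) = 9.
Step 4. [-(3*x) = 9] flip signs both sides ⇒ neg: 3*x = -9.
Step 5. [3*x = -9] divide by the outer 3, so div: x = -3.

Answer: x ∈ {-3}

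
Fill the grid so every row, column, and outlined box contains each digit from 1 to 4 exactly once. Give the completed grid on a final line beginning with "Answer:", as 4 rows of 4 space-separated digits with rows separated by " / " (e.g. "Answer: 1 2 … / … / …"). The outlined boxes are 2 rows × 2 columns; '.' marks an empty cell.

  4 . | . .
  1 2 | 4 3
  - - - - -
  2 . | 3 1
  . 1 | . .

Step 1. [r1c4∈{2}] r1c4 has the single candidate 2 ⇒ r1c4=2.
Step 2. [r1c3∈{1}] r1c3's peers cover all but 1 ⇒ r1c3=1.
Step 3. [r4c3∈{2}] nothing but 2 survives at r4c3 ⇒ r4c3=2.
Step 4. [r4c4∈{4}] only 4 remains possible at r4c4. So r4c4=4.
Step 5. [r4c1∈{3}] r4c1's peers cover all but 3. So r4c1=3.
Step 6. [r3c2∈{4}] only 4 remains possible at r3c2. So r3c2=4.
Step 7. [r1c2∈{3}] r1c2 is down to just 3 ⇒ r1c2=3.

Answer: 4 3 1 2 / 1 2 4 3 / 2 4 3 1 / 3 1 2 4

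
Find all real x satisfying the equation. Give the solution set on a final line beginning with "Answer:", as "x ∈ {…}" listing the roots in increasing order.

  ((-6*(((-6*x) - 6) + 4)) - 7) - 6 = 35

Step 1. [((-6*(((-6*x) - 6) + 4)) - 7) - 6 = 35] peel the -6: add 6 from each side. So sub: (-6*(((-6*x) - 6) + 4)) - 7 = 41.
Step 2. [(-6*(((-6*x) - 6) + 4)) - 7 = 41] 7 comes off first (add 7), so sub: -6*(((-6*x) - 6) + 4) = 48.
Step 3. [-6*(((-6*x) - 6) + 4) = 48] divide by the outer -6. So div: ((-6*x) - 6) + 4 = -8.
Step 4. [((-6*x) - 6) + 4 = -8] the outer +4 inverts by subtracting 4, so sub: (-6*x) - 6 = -12.
Step 5. [(-6*x) - 6 = -12] the outer -6 inverts by adding 6. So sub: -6*x = -6.
Step 6. [-6*x = -6] leading coefficient -6: divide by -6, so div: x = 1.

Answer: x ∈ {1}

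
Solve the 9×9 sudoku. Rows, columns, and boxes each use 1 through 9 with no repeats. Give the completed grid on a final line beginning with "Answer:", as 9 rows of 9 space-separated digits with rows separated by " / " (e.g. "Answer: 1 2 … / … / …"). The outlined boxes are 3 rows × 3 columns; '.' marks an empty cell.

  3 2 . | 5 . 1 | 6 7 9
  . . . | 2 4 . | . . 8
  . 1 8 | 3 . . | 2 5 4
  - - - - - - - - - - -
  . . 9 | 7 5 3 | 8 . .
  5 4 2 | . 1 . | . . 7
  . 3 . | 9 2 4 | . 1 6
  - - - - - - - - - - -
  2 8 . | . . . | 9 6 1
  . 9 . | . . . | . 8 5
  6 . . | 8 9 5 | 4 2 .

Step 1. [r7c6∈{7}] nothing but 7 survives at r7c6, so r7c6=7.
Step 2. [r8c1∈{1,4,7}] col 1 places 4 nowhere but r8c1 ⇒ r8c1=4.
Step 3. [r6c3∈{7}] nothing but 7 survives at r6c3, so r6c3=7.
Step 4. [r2c3∈{5,6}] across col 3, 6 lands solely at r2c3. So r2c3=6.
Step 5. [r5c7∈{3}] only 3 remains possible at r5c7, so r5c7=3.
Step 6. [r7c5∈{3}] only 3 remains possible at r7c5. So r7c5=3.
Step 7. [r8c5∈{6}] r8c5's peers cover all but 6 ⇒ r8c5=6.
Step 8. [r3c6∈{6,9}] 6 has one home in row 3: r3c6. So r3c6=6.
Step 9. [r3c1∈{7,9}] in row 3, 9 fits only at r3c1, so r3c1=9.
Step 10. [r8c3∈{1,3}] in row 8, 3 fits only at r8c3. So r8c3=3.
Step 11. [r2c2∈{5,7}] row 2 places 5 nowhere but r2c2, so r2c2=5.
Step 12. [r2c6∈{9}] r2c6's peers cover all but 9. So r2c6=9.
Step 13. [r6c7∈{5}] r6c7's peers cover all but 5. So r6c7=5.
Step 14. [r2c7∈{1}] r2c7's peers cover all but 1. So r2c7=1.
Step 15. [r4c1∈{1}] r4c1 is down to just 1. So r4c1=1.
Step 16. [r5c4∈{6}] only 6 remains possible at r5c4. So r5c4=6.
Step 17. [r7c3∈{5}] r7c3's peers cover all but 5 ⇒ r7c3=5.
Step 18. [r4c2∈{6}] r4c2 is down to just 6, so r4c2=6.
Step 19. [r6c1∈{8}] r6c1 is down to just 8, so r6c1=8.
Step 20. [r9c9∈{3}] r9c9's peers cover all but 3, so r9c9=3.
Step 21. [r1c3∈{4}] only 4 remains possible at r1c3. So r1c3=4.
Step 22. [r5c8∈{9}] r5c8 is down to just 9, so r5c8=9.
Step 23. [r4c9∈{2}] r4c9's peers cover all but 2. So r4c9=2.
Step 24. [r1c5∈{8}] r1c5 has the single candidate 8, so r1c5=8.
Step 25. [r2c8∈{3}] r2c8's peers cover all but 3 ⇒ r2c8=3.
Step 26. [r4c8∈{4}] r4c8 is down to just 4. So r4c8=4.
Step 27. [r2c1∈{7}] nothing but 7 survives at r2c1, so r2c1=7.
Step 28. [r9c3∈{1}] r9c3's peers cover all but 1, so r9c3=1.
Step 29. [r8c4∈{1}] nothing but 1 survives at r8c4, so r8c4=1.
Step 30. [r3c5∈{7}] nothing but 7 survives at r3c5 ⇒ r3c5=7.
Step 31. [r9c2∈{7}] r9c2's peers cover all but 7, so r9c2=7.
Step 32. [r8c6∈{2}] only 2 remains possible at r8c6, so r8c6=2.
Step 33. [r5c6∈{8}] r5c6's peers cover all but 8 ⇒ r5c6=8.
Step 34. [r8c7∈{7}] only 7 remains possible at r8c7. So r8c7=7.
Step 35. [r7c4∈{4}] r7c4's peers cover all but 4 ⇒ r7c4=4.

Answer: 3 2 4 5 8 1 6 7 9 / 7 5 6 2 4 9 1 3 8 / 9 1 8 3 7 6 2 5 4 / 1 6 9 7 5 3 8 4 2 / 5 4 2 6 1 8 3 9 7 / 8 3 7 9 2 4 5 1 6 / 2 8 5 4 3 7 9 6 1 / 4 9 3 1 6 2 7 8 5 / 6 7 1 8 9 5 4 2 3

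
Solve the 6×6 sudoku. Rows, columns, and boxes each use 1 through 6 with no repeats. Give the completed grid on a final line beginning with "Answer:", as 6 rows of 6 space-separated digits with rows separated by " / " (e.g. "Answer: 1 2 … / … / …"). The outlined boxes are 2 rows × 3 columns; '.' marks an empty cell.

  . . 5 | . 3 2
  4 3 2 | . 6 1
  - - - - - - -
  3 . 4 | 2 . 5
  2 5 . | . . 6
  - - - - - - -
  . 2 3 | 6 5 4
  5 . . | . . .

Step 1. [r4c3∈{1}] r4c3 is down to just 1 ⇒ r4c3=1.
Step 2. [r6c4∈{1,3}] across col 4, 1 lands solely at r6c4. So r6c4=1.
Step 3. [r1c2∈{1,6}] in col 2, 1 fits only at r1c2 ⇒ r1c2=1.
Step 4. [r4c5∈{4}] r4c5 has the single candidate 4, so r4c5=4.
Step 5. [r6c2∈{4,6}] row 6 places 4 nowhere but r6c2, so r6c2=4.
Step 6. [r6c3∈{6}] nothing but 6 survives at r6c3, so r6c3=6.
Step 7. [r4c4∈{3}] r4c4 has the single candidate 3, so r4c4=3.
Step 8. [r5c1∈{1}] r5c1's peers cover all but 1. So r5c1=1.
Step 9. [r6c6∈{3}] only 3 remains possible at r6c6 ⇒ r6c6=3.
Step 10. [r3c5∈{1}] r3c5's peers cover all but 1. So r3c5=1.
Step 11. [r2c4∈{5}] only 5 remains possible at r2c4. So r2c4=5.
Step 12. [r1c1∈{6}] nothing but 6 survives at r1c1, so r1c1=6.
Step 13. [r3c2∈{6}] r3c2 has the single candidate 6, so r3c2=6.
Step 14. [r1c4∈{4}] only 4 remains possible at r1c4, so r1c4=4.
Step 15. [r6c5∈{2}] nothing but 2 survives at r6c5. So r6c5=2.

Answer: 6 1 5 4 3 2 / 4 3 2 5 6 1 / 3 6 4 2 1 5 / 2 5 1 3 4 6 / 1 2 3 6 5 4 / 5 4 6 1 2 3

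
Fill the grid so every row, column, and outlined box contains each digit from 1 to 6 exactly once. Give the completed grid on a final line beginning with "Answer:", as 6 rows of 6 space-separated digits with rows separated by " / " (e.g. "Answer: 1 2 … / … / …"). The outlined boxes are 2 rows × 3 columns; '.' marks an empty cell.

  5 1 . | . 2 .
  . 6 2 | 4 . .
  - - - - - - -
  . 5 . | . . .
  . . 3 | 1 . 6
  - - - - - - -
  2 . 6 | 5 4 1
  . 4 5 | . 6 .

Step 1. [r1c6∈{3}] nothing but 3 survives at r1c6. So r1c6=3.
Step 2. [r6c4∈{2,3}] in box 6, 3 fits only at r6c4, so r6c4=3.
Step 3. [r3c6∈{2,4}] in col 6, 4 fits only at r3c6. So r3c6=4.
Step 4. [r3c3∈{1}] r3c3 is down to just 1. So r3c3=1.
Step 5. [r2c5∈{1,5}] row 2 places 1 nowhere but r2c5 ⇒ r2c5=1.
Step 6. [r6c6∈{2}] r6c6's peers cover all but 2, so r6c6=2.
Step 7. [r3c4∈{2}] nothing but 2 survives at r3c4, so r3c4=2.
Step 8. [r2c6∈{5}] r2c6 has the single candidate 5, so r2c6=5.
Step 9. [r4c5∈{5}] only 5 remains possible at r4c5. So r4c5=5.
Step 10. [r6c1∈{1}] r6c1 is down to just 1. So r6c1=1.
Step 11. [r1c4∈{6}] r1c4 has the single candidate 6, so r1c4=6.
Step 12. [r4c2∈{2}] r4c2's peers cover all but 2 ⇒ r4c2=2.
Step 13. [r2c1∈{3}] r2c1 has the single candidate 3, so r2c1=3.
Step 14. [r4c1∈{4}] r4c1 is down to just 4 ⇒ r4c1=4.
Step 15. [r1c3∈{4}] nothing but 4 survives at r1c3 ⇒ r1c3=4.
Step 16. [r3c1∈{6}] r3c1's peers cover all but 6. So r3c1=6.
Step 17. [r3c5∈{3}] only 3 remains possible at r3c5 ⇒ r3c5=3.
Step 18. [r5c2∈{3}] r5c2 has the single candidate 3 ⇒ r5c2=3.

Answer: 5 1 4 6 2 3 / 3 6 2 4 1 5 / 6 5 1 2 3 4 / 4 2 3 1 5 6 / 2 3 6 5 4 1 / 1 4 5 3 6 2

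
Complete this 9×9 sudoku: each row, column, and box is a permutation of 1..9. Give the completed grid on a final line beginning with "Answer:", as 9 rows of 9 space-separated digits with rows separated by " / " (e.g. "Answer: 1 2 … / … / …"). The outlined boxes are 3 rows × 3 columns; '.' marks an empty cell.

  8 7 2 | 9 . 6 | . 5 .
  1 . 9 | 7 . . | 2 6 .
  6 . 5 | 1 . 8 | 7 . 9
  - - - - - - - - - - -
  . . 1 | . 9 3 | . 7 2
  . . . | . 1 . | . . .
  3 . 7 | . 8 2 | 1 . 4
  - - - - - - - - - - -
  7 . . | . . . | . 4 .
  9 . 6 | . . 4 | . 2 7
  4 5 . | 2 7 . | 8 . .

Step 1. [r3c8∈{3}] r3c8's peers cover all but 3, so r3c8=3.
Step 2. [r6c4∈{5,6}] across row 6, 5 lands solely at r6c4, so r6c4=5.
Step 3. [r4c2∈{4,6,8}] r4c2 is the only open cell in row 4 admitting 8 ⇒ r4c2=8.
Step 4. [r7c5∈{3,5,6}] 6 has one home in col 5: r7c5, so r7c5=6.
Step 5. [r9c8∈{1,9}] 1 has one home in col 8: r9c8. So r9c8=1.
Step 6. [r2c2∈{3,4}] in box 1, 3 fits only at r2c2, so r2c2=3.
Step 7. [r7c7∈{3,5,9}] in box 9, 9 fits only at r7c7 ⇒ r7c7=9.
Step 8. [r2c5∈{4,5}] 4 has one home in row 2: r2c5 ⇒ r2c5=4.
Step 9. [r8c5∈{3,5}] 5 has one home in col 5: r8c5 ⇒ r8c5=5.
Step 10. [r8c7∈{3}] r8c7's peers cover all but 3 ⇒ r8c7=3.
Step 11. [r5c9∈{3,5,6,8}] row 5 places 3 nowhere but r5c9 ⇒ r5c9=3.
Step 12. [r7c4∈{3,8}] across col 4, 3 lands solely at r7c4 ⇒ r7c4=3.
Step 13. [r7c2∈{1,2}] r7c2 is the only open cell in row 7 admitting 2. So r7c2=2.
Step 14. [r4c4∈{4,6}] 4 has one home in row 4: r4c4. So r4c4=4.
Step 15. [r6c2∈{6,9}] row 6 places 6 nowhere but r6c2 ⇒ r6c2=6.
Step 16. [r4c7∈{5,6}] r4c7 is the only open cell in row 4 admitting 6. So r4c7=6.
Step 17. [r5c2∈{4,9}] 9 has one home in col 2: r5c2. So r5c2=9.
Step 18. [r4c1∈{5}] r4c1 has the single candidate 5. So r4c1=5.
Step 19. [r3c5∈{2}] nothing but 2 survives at r3c5 ⇒ r3c5=2.
Step 20. [r7c6∈{1}] r7c6's peers cover all but 1. So r7c6=1.
Step 21. [r5c1∈{2}] nothing but 2 survives at r5c1. So r5c1=2.
Step 22. [r6c8∈{9}] only 9 remains possible at r6c8 ⇒ r6c8=9.
Step 23. [r5c7∈{5}] r5c7's peers cover all but 5. So r5c7=5.
Step 24. [r8c4∈{8}] only 8 remains possible at r8c4. So r8c4=8.
Step 25. [r5c4∈{6}] r5c4's peers cover all but 6, so r5c4=6.
Step 26. [r8c2∈{1}] nothing but 1 survives at r8c2 ⇒ r8c2=1.
Step 27. [r5c8∈{8}] r5c8 is down to just 8. So r5c8=8.
Step 28. [r2c6∈{5}] r2c6 has the single candidate 5, so r2c6=5.
Step 29. [r5c3∈{4}] r5c3 has the single candidate 4 ⇒ r5c3=4.
Step 30. [r9c3∈{3}] r9c3 has the single candidate 3, so r9c3=3.
Step 31. [r2c9∈{8}] r2c9 has the single candidate 8. So r2c9=8.
Step 32. [r1c9∈{1}] r1c9 is down to just 1, so r1c9=1.
Step 33. [r9c6∈{9}] r9c6's peers cover all but 9, so r9c6=9.
Step 34. [r7c3∈{8}] r7c3 is down to just 8. So r7c3=8.
Step 35. [r5c6∈{7}] r5c6 has the single candidate 7 ⇒ r5c6=7.
Step 36. [r7c9∈{5}] only 5 remains possible at r7c9, so r7c9=5.
Step 37. [r3c2∈{4}] only 4 remains possible at r3c2. So r3c2=4.
Step 38. [r1c5∈{3}] r1c5 has the single candidate 3, so r1c5=3.
Step 39. [r9c9∈{6}] r9c9 has the single candidate 6, so r9c9=6.
Step 40. [r1c7∈{4}] nothing but 4 survives at r1c7, so r1c7=4.

Answer: 8 7 2 9 3 6 4 5 1 / 1 3 9 7 4 5 2 6 8 / 6 4 5 1 2 8 7 3 9 / 5 8 1 4 9 3 6 7 2 / 2 9 4 6 1 7 5 8 3 / 3 6 7 5 8 2 1 9 4 / 7 2 8 3 6 1 9 4 5 / 9 1 6 8 5 4 3 2 7 / 4 5 3 2 7 9 8 1 6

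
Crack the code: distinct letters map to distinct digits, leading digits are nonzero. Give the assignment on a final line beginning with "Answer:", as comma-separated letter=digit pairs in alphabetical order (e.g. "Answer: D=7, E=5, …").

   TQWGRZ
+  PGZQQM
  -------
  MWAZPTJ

Step 1. [col 1: Z + M ≡ J (mod 10)] no forcing yet in column 1 (carry-in 0); J=6 is free and consistent — try it, so J=6.
Step 2. [col 1: Z + M ≡ J (mod 10)] M=1 is one option consistent with column 1 (Z + M ≡ J (mod 10), carry-in 0) — take it. So M=1.
Step 3. [col 1: Z + M ≡ J (mod 10)] from column 1 (M=1, J=6, carry-in 0, digits 1,6 already taken and all letters distinct): Z must equal 5, so Z=5.
Step 4. [col 2: R + Q ≡ T (mod 10)] column 2 (R + Q ≡ T (mod 10), carry-in 0) doesn't pin T yet; pick T=2 and continue, so T=2.
Step 5. [col 2: R + Q ≡ T (mod 10)] Q=3 is one option consistent with column 2 (R + Q ≡ T (mod 10), carry-in 0) — take it ⇒ Q=3.
Step 6. [col 2: R + Q ≡ T (mod 10)] in column 2 we have R+Q≡T with carry-in 0; given Q=3, T=2 and digits 1,2,3,5,6 already taken and all letters distinct, that pins R to 9. So R=9.
Step 7. [col 3: G + Q ≡ P (mod 10)] G=4 is one option consistent with column 3 (G + Q ≡ P (mod 10), carry-in 1) — take it, so G=4.
Step 8. [col 3: G + Q ≡ P (mod 10)] column 3 reads G+Q+carry(1)=P with G=4, Q=3; with digits 1,2,3,4,5,6,9 already taken and all letters distinct, the only value for P is 8 ⇒ P=8.
Step 9. [col 4: W + Z ≡ Z (mod 10)] from column 4 (Z=5, carry-in 0, digits 1,2,3,4,5,6,8,9 already taken and all letters distinct): W must equal 0 ⇒ W=0.
Step 10. [col 5: Q + G ≡ A (mod 10)] from column 5 (Q=3, G=4, carry-in 0, digits 0,1,2,3,4,5,6,8,9 already taken and all letters distinct): A must equal 7 ⇒ A=7.

Answer: A=7, G=4, J=6, M=1, P=8, Q=3, R=9, T=2, W=0, Z=5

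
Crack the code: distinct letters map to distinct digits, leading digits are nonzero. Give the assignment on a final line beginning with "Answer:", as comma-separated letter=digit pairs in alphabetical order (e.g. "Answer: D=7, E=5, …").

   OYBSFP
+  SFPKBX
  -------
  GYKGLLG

Step 1. [col 1: P + X ≡ G (mod 10)] column 1 (P + X ≡ G (mod 10), carry-in 0) doesn't pin G yet; pick G=1 and continue, so G=1.
Step 2. [col 1: P + X ≡ G (mod 10)] no forcing yet in column 1 (carry-in 0); P=2 is free and consistent — try it, so P=2.
Step 3. [col 1: P + X ≡ G (mod 10)] column 1 reads P+X+carry(0)=G with P=2, G=1; with digits 1,2 already taken and all letters distinct, the only value for X is 9, so X=9.
Step 4. [col 2: F + B ≡ L (mod 10)] no forcing yet in column 2 (carry-in 1); L=4 is free and consistent — try it ⇒ L=4.
Step 5. [col 2: F + B ≡ L (mod 10)] column 2 (F + B ≡ L (mod 10), carry-in 1) doesn't pin B yet; pick B=8 and continue. So B=8.
Step 6. [col 2: F + B ≡ L (mod 10)] column 2 reads F+B+carry(1)=L with B=8, L=4; with digits 1,2,4,8,9 already taken and all letters distinct, the only value for F is 5 ⇒ F=5.
Step 7. [col 3: S + K ≡ L (mod 10)] S=7 is one option consistent with column 3 (S + K ≡ L (mod 10), carry-in 1) — take it ⇒ S=7.
Step 8. [col 3: S + K ≡ L (mod 10)] in column 3 we have S+K≡L with carry-in 1; given S=7, L=4 and digits 1,2,4,5,7,8,9 already taken and all letters distinct, that pins K to 6, so K=6.
Step 9. [col 5: Y + F ≡ K (mod 10)] column 5: given F=5, K=6, carry-in 1, and digits 1,2,4,5,6,7,8,9 already taken and all letters distinct, Y+F≡K (mod 10) forces Y=0, so Y=0.
Step 10. [col 6: O + S ≡ Y (mod 10)] in column 6 we have O+S≡Y with carry-in 0; given S=7, Y=0 and digits 0,1,2,4,5,6,7,8,9 already taken and all letters distinct, that pins O to 3 ⇒ O=3.

Answer: B=8, F=5, G=1, K=6, L=4, O=3, P=2, S=7, X=9, Y=0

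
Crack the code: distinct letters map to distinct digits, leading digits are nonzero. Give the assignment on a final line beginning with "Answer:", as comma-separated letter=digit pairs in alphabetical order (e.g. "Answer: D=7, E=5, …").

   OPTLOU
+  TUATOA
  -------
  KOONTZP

Step 1. [col 1: U + A ≡ P (mod 10)] P=4 is one option consistent with column 1 (U + A ≡ P (mod 10), carry-in 0) — take it, so P=4.
Step 2. [K] adding two 6-digit numbers gives at most 6+1 digits, and here it does — K is that final carry and must be 1, so K=1.
Step 3. [col 1: U + A ≡ P (mod 10)] column 1 (U + A ≡ P (mod 10), carry-in 0) doesn't pin A yet; pick A=6 and continue ⇒ A=6.
Step 4. [col 1: U + A ≡ P (mod 10)] column 1: given A=6, P=4, carry-in 0, and digits 1,4,6 already taken and all letters distinct, U+A≡P (mod 10) forces U=8 ⇒ U=8.
Step 5. [col 2: O + O ≡ Z (mod 10)] column 2 (O + O ≡ Z (mod 10), carry-in 1) doesn't pin O yet; pick O=3 and continue. So O=3.
Step 6. [col 2: O + O ≡ Z (mod 10)] column 2 reads O+O+carry(1)=Z with O=3; with digits 1,3,4,6,8 already taken and all letters distinct, the only value for Z is 7 ⇒ Z=7.
Step 7. [col 3: L + T ≡ T (mod 10)] column 3 reads L+T+carry(0)=T with nothing yet; with digits 1,3,4,6,7,8 already taken and all letters distinct, the only value for L is 0 ⇒ L=0.
Step 8. [col 3: L + T ≡ T (mod 10)] several values work for T in column 3 (L + T ≡ T (mod 10), carry-in 0); try T=9. So T=9.
Step 9. [col 4: T + A ≡ N (mod 10)] column 4: given T=9, A=6, carry-in 0, and digits 0,1,3,4,6,7,8,9 already taken and all letters distinct, T+A≡N (mod 10) forces N=5, so N=5.

Answer: A=6, K=1, L=0, N=5, O=3, P=4, T=9, U=8, Z=7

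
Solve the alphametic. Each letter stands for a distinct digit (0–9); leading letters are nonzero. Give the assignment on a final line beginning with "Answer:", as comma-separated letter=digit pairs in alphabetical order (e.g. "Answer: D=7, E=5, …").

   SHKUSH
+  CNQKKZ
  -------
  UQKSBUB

Step 1. [col 1: H + Z ≡ B (mod 10)] several values work for Z in column 1 (H + Z ≡ B (mod 10), carry-in 0); try Z=5 ⇒ Z=5.
Step 2. [col 1: H + Z ≡ B (mod 10)] H=9 is one option consistent with column 1 (H + Z ≡ B (mod 10), carry-in 0) — take it. So H=9.
Step 3. [U] the sum has 7 digits but both addends have 6; that extra leading digit U is the final carry, namely 1 ⇒ U=1.
Step 4. [col 1: H + Z ≡ B (mod 10)] column 1: given H=9, Z=5, carry-in 0, and digits 1,5,9 already taken and all letters distinct, H+Z≡B (mod 10) forces B=4, so B=4.
Step 5. [col 2: S + K ≡ U (mod 10)] S=8 is one option consistent with column 2 (S + K ≡ U (mod 10), carry-in 1) — take it ⇒ S=8.
Step 6. [col 2: S + K ≡ U (mod 10)] column 2 reads S+K+carry(1)=U with S=8, U=1; with digits 1,4,5,8,9 already taken and all letters distinct, the only value for K is 2 ⇒ K=2.
Step 7. [col 4: K + Q ≡ S (mod 10)] column 4 reads K+Q+carry(0)=S with K=2, S=8; with digits 1,2,4,5,8,9 already taken and all letters distinct, the only value for Q is 6. So Q=6.
Step 8. [col 5: H + N ≡ K (mod 10)] column 5 reads H+N+carry(0)=K with H=9, K=2; with digits 1,2,4,5,6,8,9 already taken and all letters distinct, the only value for N is 3, so N=3.
Step 9. [col 6: S + C ≡ Q (mod 10)] column 6: given S=8, Q=6, carry-in 1, and digits 1,2,3,4,5,6,8,9 already taken and all letters distinct, S+C≡Q (mod 10) forces C=7 ⇒ C=7.

Answer: B=4, C=7, H=9, K=2, N=3, Q=6, S=8, U=1, Z=5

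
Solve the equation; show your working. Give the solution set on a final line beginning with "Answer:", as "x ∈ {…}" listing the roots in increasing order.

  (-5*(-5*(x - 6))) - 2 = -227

Step 1. [(-5*(-5*(x - 6))) - 2 = -227] the outer -2 inverts by adding 2, so sub: -5*(-5*(x - 6)) = -225.
Step 2. [-5*(-5*(x - 6)) = -225] leading coefficient -5: divide by -5 ⇒ div: -5*(x - 6) = 45.
Step 3. [-5*(x - 6) = 45] divide by the outer -5, so div: x - 6 = -9.
Step 4. [x - 6 = -9] the outer -6 inverts by adding 6 ⇒ sub: x = -3.

Answer: x ∈ {-3}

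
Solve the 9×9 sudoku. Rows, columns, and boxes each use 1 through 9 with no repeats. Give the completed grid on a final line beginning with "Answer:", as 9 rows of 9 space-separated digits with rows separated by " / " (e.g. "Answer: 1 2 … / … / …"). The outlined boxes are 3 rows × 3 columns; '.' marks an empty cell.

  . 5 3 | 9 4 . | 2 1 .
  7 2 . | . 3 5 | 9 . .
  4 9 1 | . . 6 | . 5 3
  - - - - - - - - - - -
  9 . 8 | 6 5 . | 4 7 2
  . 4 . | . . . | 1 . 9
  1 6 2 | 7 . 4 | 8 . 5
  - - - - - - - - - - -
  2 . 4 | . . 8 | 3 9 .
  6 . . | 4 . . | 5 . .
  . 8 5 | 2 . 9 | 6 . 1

Step 1. [r8c6∈{1,3,7}] in box 8, 3 fits only at r8c6. So r8c6=3.
Step 2. [r7c9∈{7}] r7c9 has the single candidate 7 ⇒ r7c9=7.
Step 3. [r1c9∈{6,8}] row 1 places 6 nowhere but r1c9. So r1c9=6.
Step 4. [r3c4∈{8}] only 8 remains possible at r3c4 ⇒ r3c4=8.
Step 5. [r7c2∈{1}] only 1 remains possible at r7c2. So r7c2=1.
Step 6. [r3c5∈{2,7}] across row 3, 2 lands solely at r3c5. So r3c5=2.
Step 7. [r8c9∈{8}] only 8 remains possible at r8c9 ⇒ r8c9=8.
Step 8. [r5c4∈{3}] r5c4's peers cover all but 3 ⇒ r5c4=3.
Step 9. [r8c2∈{7}] r8c2's peers cover all but 7 ⇒ r8c2=7.
Step 10. [r9c8∈{4}] r9c8 has the single candidate 4, so r9c8=4.
Step 11. [r2c4∈{1}] r2c4 is down to just 1. So r2c4=1.
Step 12. [r9c5∈{7}] r9c5 is down to just 7, so r9c5=7.
Step 13. [r4c6∈{1}] r4c6 has the single candidate 1. So r4c6=1.
Step 14. [r8c8∈{2}] only 2 remains possible at r8c8, so r8c8=2.
Step 15. [r8c5∈{1}] r8c5 has the single candidate 1. So r8c5=1.
Step 16. [r7c4∈{5}] only 5 remains possible at r7c4. So r7c4=5.
Step 17. [r5c6∈{2}] r5c6 is down to just 2, so r5c6=2.
Step 18. [r2c8∈{8}] nothing but 8 survives at r2c8. So r2c8=8.
Step 19. [r5c3∈{7}] r5c3's peers cover all but 7, so r5c3=7.
Step 20. [r7c5∈{6}] nothing but 6 survives at r7c5. So r7c5=6.
Step 21. [r2c3∈{6}] r2c3 is down to just 6 ⇒ r2c3=6.
Step 22. [r2c9∈{4}] r2c9 is down to just 4, so r2c9=4.
Step 23. [r5c1∈{5}] only 5 remains possible at r5c1, so r5c1=5.
Step 24. [r6c8∈{3}] nothing but 3 survives at r6c8 ⇒ r6c8=3.
Step 25. [r1c6∈{7}] r1c6 is down to just 7, so r1c6=7.
Step 26. [r4c2∈{3}] r4c2 has the single candidate 3 ⇒ r4c2=3.
Step 27. [r8c3∈{9}] nothing but 9 survives at r8c3. So r8c3=9.
Step 28. [r5c5∈{8}] r5c5 is down to just 8. So r5c5=8.
Step 29. [r3c7∈{7}] r3c7's peers cover all but 7 ⇒ r3c7=7.
Step 30. [r5c8∈{6}] r5c8's peers cover all but 6, so r5c8=6.
Step 31. [r1c1∈{8}] nothing but 8 survives at r1c1, so r1c1=8.
Step 32. [r9c1∈{3}] r9c1's peers cover all but 3. So r9c1=3.
Step 33. [r6c5∈{9}] only 9 remains possible at r6c5. So r6c5=9.

Answer: 8 5 3 9 4 7 2 1 6 / 7 2 6 1 3 5 9 8 4 / 4 9 1 8 2 6 7 5 3 / 9 3 8 6 5 1 4 7 2 / 5 4 7 3 8 2 1 6 9 / 1 6 2 7 9 4 8 3 5 / 2 1 4 5 6 8 3 9 7 / 6 7 9 4 1 3 5 2 8 / 3 8 5 2 7 9 6 4 1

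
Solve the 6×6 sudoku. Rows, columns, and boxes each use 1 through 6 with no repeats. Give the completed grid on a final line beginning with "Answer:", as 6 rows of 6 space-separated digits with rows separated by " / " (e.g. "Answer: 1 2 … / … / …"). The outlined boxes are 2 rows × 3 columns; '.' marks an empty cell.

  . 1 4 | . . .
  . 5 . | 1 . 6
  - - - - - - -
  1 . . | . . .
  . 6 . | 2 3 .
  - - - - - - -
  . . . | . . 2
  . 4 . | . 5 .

Step 1. [r5c2∈{3}] nothing but 3 survives at r5c2, so r5c2=3.
Step 2. [r1c1∈{2,3,6}] in row 1, 6 fits only at r1c1. So r1c1=6.
Step 3. [r5c5∈{1,4,6}] 1 has one home in col 5: r5c5, so r5c5=1.
Step 4. [r4c3∈{5}] r4c3's peers cover all but 5. So r4c3=5.
Step 5. [r3c5∈{4,6}] across col 5, 6 lands solely at r3c5, so r3c5=6.
Step 6. [r2c1∈{2,3}] col 1 places 3 nowhere but r2c1 ⇒ r2c1=3.
Step 7. [r2c3∈{2}] nothing but 2 survives at r2c3. So r2c3=2.
Step 8. [r5c4∈{4,6}] in row 5, 4 fits only at r5c4, so r5c4=4.
Step 9. [r6c6∈{3}] only 3 remains possible at r6c6 ⇒ r6c6=3.
Step 10. [r3c6∈{4,5}] in row 3, 4 fits only at r3c6. So r3c6=4.
Step 11. [r5c3∈{6}] only 6 remains possible at r5c3. So r5c3=6.
Step 12. [r3c4∈{5}] r3c4 is down to just 5. So r3c4=5.
Step 13. [r4c6∈{1}] nothing but 1 survives at r4c6, so r4c6=1.
Step 14. [r6c3∈{1}] only 1 remains possible at r6c3. So r6c3=1.
Step 15. [r5c1∈{5}] r5c1's peers cover all but 5. So r5c1=5.
Step 16. [r3c3∈{3}] r3c3's peers cover all but 3. So r3c3=3.
Step 17. [r1c4∈{3}] nothing but 3 survives at r1c4, so r1c4=3.
Step 18. [r1c6∈{5}] nothing but 5 survives at r1c6. So r1c6=5.
Step 19. [r2c5∈{4}] only 4 remains possible at r2c5 ⇒ r2c5=4.
Step 20. [r1c5∈{2}] r1c5 is down to just 2 ⇒ r1c5=2.
Step 21. [r3c2∈{2}] nothing but 2 survives at r3c2, so r3c2=2.
Step 22. [r6c4∈{6}] r6c4's peers cover all but 6 ⇒ r6c4=6.
Step 23. [r6c1∈{2}] r6c1's peers cover all but 2, so r6c1=2.
Step 24. [r4c1∈{4}] r4c1 is down to just 4, so r4c1=4.

Answer: 6 1 4 3 2 5 / 3 5 2 1 4 6 / 1 2 3 5 6 4 / 4 6 5 2 3 1 / 5 3 6 4 1 2 / 2 4 1 6 5 3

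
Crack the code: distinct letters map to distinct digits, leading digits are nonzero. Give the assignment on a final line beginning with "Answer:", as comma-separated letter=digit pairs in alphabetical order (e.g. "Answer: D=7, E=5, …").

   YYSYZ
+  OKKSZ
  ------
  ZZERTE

Step 1. [col 1: Z + Z ≡ E (mod 10)] several values work for Z in column 1 (Z + Z ≡ E (mod 10), carry-in 0); try Z=1. So Z=1.
Step 2. [col 1: Z + Z ≡ E (mod 10)] from column 1 (Z=1, carry-in 0, digits 1 already taken and all letters distinct): E must equal 2 ⇒ E=2.
Step 3. [col 2: Y + S ≡ T (mod 10)] several values work for Y in column 2 (Y + S ≡ T (mod 10), carry-in 0); try Y=3, so Y=3.
Step 4. [col 2: Y + S ≡ T (mod 10)] column 2 (Y + S ≡ T (mod 10), carry-in 0) doesn't pin S yet; pick S=6 and continue ⇒ S=6.
Step 5. [col 2: Y + S ≡ T (mod 10)] from column 2 (Y=3, S=6, carry-in 0, digits 1,2,3,6 already taken and all letters distinct): T must equal 9 ⇒ T=9.
Step 6. [col 3: S + K ≡ R (mod 10)] several values work for K in column 3 (S + K ≡ R (mod 10), carry-in 0); try K=8, so K=8.
Step 7. [col 3: S + K ≡ R (mod 10)] column 3: given S=6, K=8, carry-in 0, and digits 1,2,3,6,8,9 already taken and all letters distinct, S+K≡R (mod 10) forces R=4, so R=4.
Step 8. [col 5: Y + O ≡ Z (mod 10)] column 5: given Y=3, Z=1, carry-in 1, and digits 1,2,3,4,6,8,9 already taken and all letters distinct, Y+O≡Z (mod 10) forces O=7, so O=7.

Answer: E=2, K=8, O=7, R=4, S=6, T=9, Y=3, Z=1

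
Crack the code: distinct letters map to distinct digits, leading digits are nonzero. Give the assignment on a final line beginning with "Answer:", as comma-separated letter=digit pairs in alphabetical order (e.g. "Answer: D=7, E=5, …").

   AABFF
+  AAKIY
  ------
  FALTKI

Step 1. [col 1: F + Y ≡ I (mod 10)] several values work for I in column 1 (F + Y ≡ I (mod 10), carry-in 0); try I=4, so I=4.
Step 2. [col 1: F + Y ≡ I (mod 10)] no forcing yet in column 1 (carry-in 0); F=1 is free and consistent — try it, so F=1.
Step 3. [col 1: F + Y ≡ I (mod 10)] column 1 reads F+Y+carry(0)=I with F=1, I=4; with digits 1,4 already taken and all letters distinct, the only value for Y is 3. So Y=3.
Step 4. [col 2: F + I ≡ K (mod 10)] from column 2 (F=1, I=4, carry-in 0, digits 1,3,4 already taken and all letters distinct): K must equal 5, so K=5.
Step 5. [col 3: B + K ≡ T (mod 10)] several values work for T in column 3 (B + K ≡ T (mod 10), carry-in 0); try T=7. So T=7.
Step 6. [col 3: B + K ≡ T (mod 10)] column 3: given K=5, T=7, carry-in 0, and digits 1,3,4,5,7 already taken and all letters distinct, B+K≡T (mod 10) forces B=2 ⇒ B=2.
Step 7. [col 4: A + A ≡ L (mod 10)] column 4 (A + A ≡ L (mod 10), carry-in 0) doesn't pin A yet; pick A=9 and continue ⇒ A=9.
Step 8. [col 4: A + A ≡ L (mod 10)] column 4 reads A+A+carry(0)=L with A=9; with digits 1,2,3,4,5,7,9 already taken and all letters distinct, the only value for L is 8, so L=8.

Answer: A=9, B=2, F=1, I=4, K=5, L=8, T=7, Y=3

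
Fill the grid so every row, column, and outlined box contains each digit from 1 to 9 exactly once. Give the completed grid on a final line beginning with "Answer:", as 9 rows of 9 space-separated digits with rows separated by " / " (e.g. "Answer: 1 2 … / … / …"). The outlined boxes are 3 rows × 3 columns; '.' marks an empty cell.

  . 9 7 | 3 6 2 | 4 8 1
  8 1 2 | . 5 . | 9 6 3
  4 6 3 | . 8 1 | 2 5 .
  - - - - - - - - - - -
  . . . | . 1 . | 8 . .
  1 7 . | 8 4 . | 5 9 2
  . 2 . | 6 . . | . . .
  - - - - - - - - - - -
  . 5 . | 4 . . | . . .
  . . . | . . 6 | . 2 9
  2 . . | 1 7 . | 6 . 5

Step 1. [r8c5∈{3}] r8c5 has the single candidate 3 ⇒ r8c5=3.
Step 2. [r6c5∈{9}] nothing but 9 survives at r6c5. So r6c5=9.
Step 3. [r9c8∈{3,4}] in box 9, 4 fits only at r9c8 ⇒ r9c8=4.
Step 4. [r6c3∈{4,5,8}] in row 6, 8 fits only at r6c3, so r6c3=8.
Step 5. [r4c3∈{4,5,6,9}] in col 3, 5 fits only at r4c3 ⇒ r4c3=5.
Step 6. [r6c1∈{3}] r6c1 has the single candidate 3 ⇒ r6c1=3.
Step 7. [r3c9∈{7}] only 7 remains possible at r3c9. So r3c9=7.
Step 8. [r4c8∈{3,7}] box 6 places 3 nowhere but r4c8, so r4c8=3.
Step 9. [r4c6∈{7}] nothing but 7 survives at r4c6 ⇒ r4c6=7.
Step 10. [r9c3∈{9}] r9c3 has the single candidate 9, so r9c3=9.
Step 11. [r9c6∈{8}] r9c6's peers cover all but 8 ⇒ r9c6=8.
Step 12. [r5c3∈{6}] r5c3 has the single candidate 6, so r5c3=6.
Step 13. [r7c3∈{1}] r7c3's peers cover all but 1 ⇒ r7c3=1.
Step 14. [r7c8∈{7}] r7c8 has the single candidate 7, so r7c8=7.
Step 15. [r4c2∈{4}] r4c2 is down to just 4 ⇒ r4c2=4.
Step 16. [r6c7∈{1,7}] row 6 places 7 nowhere but r6c7. So r6c7=7.
Step 17. [r5c6∈{3}] nothing but 3 survives at r5c6. So r5c6=3.
Step 18. [r1c1∈{5}] r1c1's peers cover all but 5. So r1c1=5.
Step 19. [r4c1∈{9}] nothing but 9 survives at r4c1 ⇒ r4c1=9.
Step 20. [r2c4∈{7}] r2c4 is down to just 7. So r2c4=7.
Step 21. [r7c6∈{9}] only 9 remains possible at r7c6, so r7c6=9.
Step 22. [r7c1∈{6}] r7c1 has the single candidate 6. So r7c1=6.
Step 23. [r7c9∈{8}] only 8 remains possible at r7c9 ⇒ r7c9=8.
Step 24. [r4c9∈{6}] r4c9's peers cover all but 6, so r4c9=6.
Step 25. [r9c2∈{3}] nothing but 3 survives at r9c2 ⇒ r9c2=3.
Step 26. [r8c1∈{7}] r8c1's peers cover all but 7 ⇒ r8c1=7.
Step 27. [r7c7∈{3}] only 3 remains possible at r7c7 ⇒ r7c7=3.
Step 28. [r6c9∈{4}] r6c9 has the single candidate 4 ⇒ r6c9=4.
Step 29. [r6c6∈{5}] r6c6 has the single candidate 5, so r6c6=5.
Step 30. [r8c7∈{1}] nothing but 1 survives at r8c7 ⇒ r8c7=1.
Step 31. [r4c4∈{2}] r4c4 has the single candidate 2, so r4c4=2.
Step 32. [r8c3∈{4}] only 4 remains possible at r8c3. So r8c3=4.
Step 33. [r8c4∈{5}] r8c4's peers cover all but 5 ⇒ r8c4=5.
Step 34. [r6c8∈{1}] r6c8 has the single candidate 1, so r6c8=1.
Step 35. [r2c6∈{4}] r2c6 has the single candidate 4. So r2c6=4.
Step 36. [r8c2∈{8}] r8c2 has the single candidate 8, so r8c2=8.
Step 37. [r7c5∈{2}] r7c5 is down to just 2, so r7c5=2.
Step 38. [r3c4∈{9}] r3c4 has the single candidate 9 ⇒ r3c4=9.

Answer: 5 9 7 3 6 2 4 8 1 / 8 1 2 7 5 4 9 6 3 / 4 6 3 9 8 1 2 5 7 / 9 4 5 2 1 7 8 3 6 / 1 7 6 8 4 3 5 9 2 / 3 2 8 6 9 5 7 1 4 / 6 5 1 4 2 9 3 7 8 / 7 8 4 5 3 6 1 2 9 / 2 3 9 1 7 8 6 4 5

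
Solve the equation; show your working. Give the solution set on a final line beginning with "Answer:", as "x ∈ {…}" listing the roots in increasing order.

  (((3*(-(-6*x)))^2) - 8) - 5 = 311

Step 1. [(((3*(-(-6*x)))^2) - 8) - 5 = 311] -5 is outermost — add 5 both sides. So sub: ((3*(-(-6*x)))^2) - 8 = 316.
Step 2. [((3*(-(-6*x)))^2) - 8 = 316] 8 comes off first (add 8), so sub: (3*(-(-6*x)))^2 = 324.
Step 3. [(3*(-(-6*x)))^2 = 324] LHS squared, RHS 324 ≥ 0: apply √ (±) ⇒ sqrt: 3*(-(-6*x)) = 18 or -18.
Step 4. [3*(-(-6*x)) = 18 or -18] leading coefficient 3: divide by 3 ⇒ div: -(-6*x) = 6 or -6.
Step 5. [-(-6*x) = 6 or -6] flip signs both sides ⇒ neg: -6*x = -6 or 6.
Step 6. [-6*x = -6 or 6] divide by the outer -6 ⇒ div: x = 1 or -1.

Answer: x ∈ {-1, 1}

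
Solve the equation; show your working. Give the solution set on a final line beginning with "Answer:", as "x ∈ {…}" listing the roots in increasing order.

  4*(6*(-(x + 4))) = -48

Step 1. [4*(6*(-(x + 4))) = -48] divide by the outer 4, so div: 6*(-(x + 4)) = -12.
Step 2. [6*(-(x + 4)) = -12] leading coefficient 6: divide by 6 ⇒ div: -(x + 4) = -2.
Step 3. [-(x + 4) = -2] flip signs both sides, so neg: x + 4 = 2.
Step 4. [x + 4 = 2] 4 comes off first (subtract 4), so sub: x = -2.

Answer: x ∈ {-2}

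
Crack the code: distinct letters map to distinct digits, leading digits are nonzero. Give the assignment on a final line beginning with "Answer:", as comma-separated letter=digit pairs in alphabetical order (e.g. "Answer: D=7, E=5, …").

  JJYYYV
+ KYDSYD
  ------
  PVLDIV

Step 1. [col 1: V + D ≡ V (mod 10)] column 1 reads V+D+carry(0)=V with nothing yet; with all letters distinct, none taken yet, the only value for D is 0. So D=0.
Step 2. [col 1: V + D ≡ V (mod 10)] no forcing yet in column 1 (carry-in 0); V=7 is free and consistent — try it. So V=7.
Step 3. [col 2: Y + Y ≡ I (mod 10)] Y=2 is one option consistent with column 2 (Y + Y ≡ I (mod 10), carry-in 0) — take it. So Y=2.
Step 4. [col 2: Y + Y ≡ I (mod 10)] from column 2 (Y=2, carry-in 0, digits 0,2,7 already taken and all letters distinct): I must equal 4. So I=4.
Step 5. [col 3: Y + S ≡ D (mod 10)] in column 3 we have Y+S≡D with carry-in 0; given Y=2, D=0 and digits 0,2,4,7 already taken and all letters distinct, that pins S to 8 ⇒ S=8.
Step 6. [col 4: Y + D ≡ L (mod 10)] column 4 reads Y+D+carry(1)=L with Y=2, D=0; with digits 0,2,4,7,8 already taken and all letters distinct, the only value for L is 3 ⇒ L=3.
Step 7. [col 5: J + Y ≡ V (mod 10)] in column 5 we have J+Y≡V with carry-in 0; given Y=2, V=7 and digits 0,2,3,4,7,8 already taken and all letters distinct, that pins J to 5 ⇒ J=5.
Step 8. [col 6: J + K ≡ P (mod 10)] K=1 is one option consistent with column 6 (J + K ≡ P (mod 10), carry-in 0) — take it, so K=1.
Step 9. [col 6: J + K ≡ P (mod 10)] in column 6 we have J+K≡P with carry-in 0; given J=5, K=1 and digits 0,1,2,3,4,5,7,8 already taken and all letters distinct, that pins P to 6, so P=6.

Answer: D=0, I=4, J=5, K=1, L=3, P=6, S=8, V=7, Y=2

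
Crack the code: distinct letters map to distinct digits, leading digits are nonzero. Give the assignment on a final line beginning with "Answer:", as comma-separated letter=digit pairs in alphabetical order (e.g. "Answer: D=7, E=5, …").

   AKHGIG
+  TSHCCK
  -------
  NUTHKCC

Step 1. [col 1: G + K ≡ C (mod 10)] no forcing yet in column 1 (carry-in 0); C=7 is free and consistent — try it ⇒ C=7.
Step 2. [col 1: G + K ≡ C (mod 10)] no forcing yet in column 1 (carry-in 0); K=2 is free and consistent — try it ⇒ K=2.
Step 3. [col 1: G + K ≡ C (mod 10)] in column 1 we have G+K≡C with carry-in 0; given K=2, C=7 and digits 2,7 already taken and all letters distinct, that pins G to 5 ⇒ G=5.
Step 4. [N] adding two 6-digit numbers gives at most 6+1 digits, and here it does — N is that final carry and must be 1 ⇒ N=1.
Step 5. [col 2: I + C ≡ C (mod 10)] from column 2 (C=7, carry-in 0, digits 1,2,5,7 already taken and all letters distinct): I must equal 0. So I=0.
Step 6. [col 4: H + H ≡ H (mod 10)] in column 4 we have H+H≡H with carry-in 1; given nothing yet and digits 0,1,2,5,7 already taken and all letters distinct, that pins H to 9, so H=9.
Step 7. [col 5: K + S ≡ T (mod 10)] from column 5 (K=2, carry-in 1, digits 0,1,2,5,7,9 already taken and all letters distinct): T must equal 6. So T=6.
Step 8. [col 5: K + S ≡ T (mod 10)] column 5 reads K+S+carry(1)=T with K=2, T=6; with digits 0,1,2,5,6,7,9 already taken and all letters distinct, the only value for S is 3, so S=3.
Step 9. [col 6: A + T ≡ U (mod 10)] column 6 reads A+T+carry(0)=U with T=6; with digits 0,1,2,3,5,6,7,9 already taken and all letters distinct, the only value for U is 4. So U=4.
Step 10. [col 6: A + T ≡ U (mod 10)] from column 6 (T=6, U=4, carry-in 0, digits 0,1,2,3,4,5,6,7,9 already taken and all letters distinct): A must equal 8, so A=8.

Answer: A=8, C=7, G=5, H=9, I=0, K=2, N=1, S=3, T=6, U=4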